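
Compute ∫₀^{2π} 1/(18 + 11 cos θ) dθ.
Let J = ∫₀^{2π} dθ/(18 + 11 cos θ).
Put z = e^{iθ}: then cos θ = (z + 1/z)/2, dθ = dz/(iz), and z runs once counterclockwise around |z| = 1:
  J = ∮_{|z|=1} 1/(18 + 11*(z + 1/z)/2) · dz/(iz) = (2/i) ∮_{|z|=1} dz/(11*z^2 + 36*z + 11).
The roots of 11*z^2 + 36*z + 11 are z = (-18 ± sqrt(18^2 - 11^2))/11, with sqrt(203) = sqrt(203); their product is 1, so only z₊ = -18/11 + sqrt(203)/11 lies inside the unit circle (z₋ = -18/11 - sqrt(203)/11 lies outside).
z₊ is a simple zero of q(z) = 11*z^2 + 36*z + 11, so Res(1/q, z₊) = 1/q'(z₊) with q'(z) = 22*z + 36; and q'(z₊) = 11*(z₊ - z₋) = 2*sqrt(203).
Therefore J = (2/i) · 2πi · 1/(2*sqrt(203)) = 2*pi/(sqrt(203)) = 2*sqrt(203)*pi/203

Final answer: 2*sqrt(203)*pi/203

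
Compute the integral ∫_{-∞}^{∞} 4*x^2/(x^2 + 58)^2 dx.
sqrt(58)*pi/29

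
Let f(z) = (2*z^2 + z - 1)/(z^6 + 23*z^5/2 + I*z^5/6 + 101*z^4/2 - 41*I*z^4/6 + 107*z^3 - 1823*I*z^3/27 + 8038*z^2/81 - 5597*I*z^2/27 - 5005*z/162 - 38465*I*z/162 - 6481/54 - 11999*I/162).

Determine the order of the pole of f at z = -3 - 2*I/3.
Factor the denominator:
  z^6 + 23*z^5/2 + I*z^5/6 + 101*z^4/2 - 41*I*z^4/6 + 107*z^3 - 1823*I*z^3/27 + 8038*z^2/81 - 5597*I*z^2/27 - 5005*z/162 - 38465*I*z/162 - 6481/54 - 11999*I/162 = (z + 3 + 2*I/3)^4*(z - 1/2 - 3*I/2)*(z - I)

The numerator P(z) = 2*z^2 + z - 1 has P(-3 - 2*I/3) = 118/9 + 22*I/3 ≠ 0, so no factor of (z + 3 + 2*I/3) cancels.
Near z = -3 - 2*I/3 we can therefore write f(z) = g(z)/(z + 3 + 2*I/3)^4 with g analytic at -3 - 2*I/3 and g(-3 - 2*I/3) ≠ 0 (g is the numerator divided by the remaining denominator factors).

Hence z = -3 - 2*I/3 is a pole of order 4.

Final answer: 4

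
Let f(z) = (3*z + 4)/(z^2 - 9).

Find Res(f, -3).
Write f(z) = P(z)/Q(z) with P(z) = 3*z + 4 and Q(z) = z^2 - 9.
The denominator factors as Q(z) = (z + 3)*(z - 3), so z = -3 is a simple zero of Q and P is analytic there; z = -3 is therefore a simple pole and
  Res(f, z₀) = P(z₀)/Q'(z₀).

Q'(z) = 2*z, so Q'(-3) = -6.
P(-3) = -5.

Res(f, -3) = (-5)/(-6) = 5/6

Final answer: 5/6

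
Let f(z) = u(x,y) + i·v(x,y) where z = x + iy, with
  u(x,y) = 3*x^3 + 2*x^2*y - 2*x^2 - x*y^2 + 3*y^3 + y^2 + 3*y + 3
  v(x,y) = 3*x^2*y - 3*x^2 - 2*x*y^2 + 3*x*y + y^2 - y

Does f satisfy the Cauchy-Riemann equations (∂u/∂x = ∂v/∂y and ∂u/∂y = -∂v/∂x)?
∂u/∂x = 9*x^2 + 4*x*y - 4*x - y^2
∂v/∂y = 3*x^2 - 4*x*y + 3*x + 2*y - 1
∂u/∂y = 2*x^2 - 2*x*y + 9*y^2 + 2*y + 3
∂v/∂x = 6*x*y - 6*x - 2*y^2 + 3*y
∂u/∂x ≠ ∂v/∂y and ∂u/∂y ≠ -∂v/∂x; the Cauchy-Riemann equations are not satisfied, so f is not analytic.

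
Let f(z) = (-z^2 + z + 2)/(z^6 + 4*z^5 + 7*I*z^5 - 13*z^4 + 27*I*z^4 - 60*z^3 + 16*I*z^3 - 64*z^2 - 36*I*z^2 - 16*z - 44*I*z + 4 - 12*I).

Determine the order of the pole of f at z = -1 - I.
Factor the denominator:
  z^6 + 4*z^5 + 7*I*z^5 - 13*z^4 + 27*I*z^4 - 60*z^3 + 16*I*z^3 - 64*z^2 - 36*I*z^2 - 16*z - 44*I*z + 4 - 12*I = (z + 1 + I)^4*(z - 1 + 3*I)*(z + 1)

The numerator P(z) = -z^2 + z + 2 has P(-1 - I) = 1 - 3*I ≠ 0, so no factor of (z + 1 + I) cancels.
Near z = -1 - I we can therefore write f(z) = g(z)/(z + 1 + I)^4 with g analytic at -1 - I and g(-1 - I) ≠ 0 (g is the numerator divided by the remaining denominator factors).

Hence z = -1 - I is a pole of order 4.

Final answer: 4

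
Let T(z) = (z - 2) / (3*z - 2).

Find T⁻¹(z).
Set w = T(z) = (z - 2) / (3*z - 2) and solve for z:
  w*(3*z - 2) = z - 2
  -2*w + z*(3*w - 1) + 2 = 0
  z*(3*w - 1) = 2*w - 2
  z = (2 - 2*w)/(1 - 3*w)
Renaming the variable, T⁻¹(z) = (-2*z + 2)/(-3*z + 1) = (2*z - 2)/(3*z - 1).
(Check: ad - bc = 4 ≠ 0, so T is invertible.)

Final answer: (2*z - 2)/(3*z - 1)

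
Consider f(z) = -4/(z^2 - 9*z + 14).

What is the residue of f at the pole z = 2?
Write f(z) = P(z)/Q(z) with P(z) = -4 and Q(z) = z^2 - 9*z + 14.
The denominator factors as Q(z) = (z - 2)*(z - 7), so z = 2 is a simple zero of Q and P is analytic there; z = 2 is therefore a simple pole and
  Res(f, z₀) = P(z₀)/Q'(z₀).

Q'(z) = 2*z - 9, so Q'(2) = -5.
P(2) = -4.

Res(f, 2) = (-4)/(-5) = 4/5

Final answer: 4/5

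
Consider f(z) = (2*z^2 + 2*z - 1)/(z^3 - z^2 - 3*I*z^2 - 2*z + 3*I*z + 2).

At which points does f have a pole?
The singularities of f are the zeros of the denominator. Factoring,
  z^3 - z^2 - 3*I*z^2 - 2*z + 3*I*z + 2 = (z - 2*I)*(z - I)*(z - 1)
so the candidates are z = 2*I, z = I, z = 1.

Check the numerator P(z) = 2*z^2 + 2*z - 1 at each one:
  P(2*I) = -9 + 4*I ≠ 0, so z = 2*I is a (simple) pole.
  P(I) = -3 + 2*I ≠ 0, so z = I is a (simple) pole.
  P(1) = 3 ≠ 0, so z = 1 is a (simple) pole.

Poles of f: {I, 2*I, 1}

Final answer: {I, 2*I, 1}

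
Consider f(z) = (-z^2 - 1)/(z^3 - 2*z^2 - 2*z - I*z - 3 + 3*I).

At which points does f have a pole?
The singularities of f are the zeros of the denominator. Factoring,
  z^3 - 2*z^2 - 2*z - I*z - 3 + 3*I = (z - I)*(z + 1 + I)*(z - 3)
so the candidates are z = I, z = -1 - I, z = 3.

Check the numerator P(z) = -z^2 - 1 at each one:
  P(I) = 0, so the factor (z - I) cancels and z = I is only a removable singularity, not a pole.
  P(-1 - I) = -1 - 2*I ≠ 0, so z = -1 - I is a (simple) pole.
  P(3) = -10 ≠ 0, so z = 3 is a (simple) pole.

Poles of f: {-1 - I, 3}

Final answer: {-1 - I, 3}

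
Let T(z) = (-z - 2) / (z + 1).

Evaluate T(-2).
Substitute z = -2:
  numerator:   -(-2) - 2 = 0
  denominator: (-2) + 1 = -1
T(-2) = (0)/(-1) = 0

Final answer: 0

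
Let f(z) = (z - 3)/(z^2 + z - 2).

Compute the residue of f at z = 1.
Write f(z) = P(z)/Q(z) with P(z) = z - 3 and Q(z) = z^2 + z - 2.
The denominator factors as Q(z) = (z + 2)*(z - 1), so z = 1 is a simple zero of Q and P is analytic there; z = 1 is therefore a simple pole and
  Res(f, z₀) = P(z₀)/Q'(z₀).

Q'(z) = 2*z + 1, so Q'(1) = 3.
P(1) = -2.

Res(f, 1) = (-2)/(3) = -2/3

Final answer: -2/3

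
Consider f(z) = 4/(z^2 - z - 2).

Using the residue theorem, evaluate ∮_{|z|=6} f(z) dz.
0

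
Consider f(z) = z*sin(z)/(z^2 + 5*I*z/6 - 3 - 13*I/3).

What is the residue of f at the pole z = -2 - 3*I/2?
Write f(z) = P(z)/Q(z) with P(z) = z*sin(z) and Q(z) = z^2 + 5*I*z/6 - 3 - 13*I/3.
The denominator factors as Q(z) = (z + 2 + 3*I/2)*(z - 2 - 2*I/3), so z = -2 - 3*I/2 is a simple zero of Q and P is analytic there; z = -2 - 3*I/2 is therefore a simple pole and
  Res(f, z₀) = P(z₀)/Q'(z₀).

Q'(z) = 2*z + 5*I/6, so Q'(-2 - 3*I/2) = -4 - 13*I/6.
P(-2 - 3*I/2) = (2 + 3*I/2)*sin(2 + 3*I/2).

Res(f, -2 - 3*I/2) = ((2 + 3*I/2)*sin(2 + 3*I/2))/(-4 - 13*I/6) = (-81/149 - 12*I/149)*sin(2 + 3*I/2)

Final answer: (-81/149 - 12*I/149)*sin(2 + 3*I/2)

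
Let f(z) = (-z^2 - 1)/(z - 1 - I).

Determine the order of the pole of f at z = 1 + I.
Factor the denominator:
  z - 1 - I = (z - 1 - I)

The numerator P(z) = -z^2 - 1 has P(1 + I) = -1 - 2*I ≠ 0, so no factor of (z - 1 - I) cancels.
Near z = 1 + I we can therefore write f(z) = g(z)/(z - 1 - I) with g analytic at 1 + I and g(1 + I) ≠ 0 (g is just the numerator).

Hence z = 1 + I is a pole of order 1.

Final answer: 1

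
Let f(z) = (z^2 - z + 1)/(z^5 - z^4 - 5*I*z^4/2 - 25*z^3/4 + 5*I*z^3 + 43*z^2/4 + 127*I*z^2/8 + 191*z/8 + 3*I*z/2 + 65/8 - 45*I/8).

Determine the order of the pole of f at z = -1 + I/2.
Factor the denominator:
  z^5 - z^4 - 5*I*z^4/2 - 25*z^3/4 + 5*I*z^3 + 43*z^2/4 + 127*I*z^2/8 + 191*z/8 + 3*I*z/2 + 65/8 - 45*I/8 = (z + 1 - I/2)^3*(z - 3 + I)*(z - 1 - 2*I)

The numerator P(z) = z^2 - z + 1 has P(-1 + I/2) = 11/4 - 3*I/2 ≠ 0, so no factor of (z + 1 - I/2) cancels.
Near z = -1 + I/2 we can therefore write f(z) = g(z)/(z + 1 - I/2)^3 with g analytic at -1 + I/2 and g(-1 + I/2) ≠ 0 (g is the numerator divided by the remaining denominator factors).

Hence z = -1 + I/2 is a pole of order 3.

Final answer: 3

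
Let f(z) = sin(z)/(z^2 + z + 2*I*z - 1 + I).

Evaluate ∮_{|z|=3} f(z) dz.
By the residue theorem, ∮_C f(z) dz = 2πi · (sum of the residues of f at the poles inside |z| = 3).

The denominator factors as (z + 1 + I)*(z + I), so the singularities of f are simple poles at z = -1 - I, z = -I.
  |-1 - I|² = 2 < 9 = 3², so this pole is inside the contour.
  |-I|² = 1 < 9 = 3², so this pole is inside the contour.

With P(z) = sin(z) and Q(z) = z^2 + z + 2*I*z - 1 + I, each pole is simple, so Res(f, z₀) = P(z₀)/Q'(z₀) with Q'(z) = 2*z + 1 + 2*I.
  Res(f, -1 - I) = P(-1 - I)/Q'(-1 - I) = (-sin(1 + I))/(-1) = sin(1 + I)
  Res(f, -I) = P(-I)/Q'(-I) = (-I*sinh(1))/(1) = -I*sinh(1)

Sum of residues inside C: -I*sinh(1) + sin(1 + I)
∮_C f(z) dz = 2πi · (-I*sinh(1) + sin(1 + I)) = 2*pi*sinh(1) + 2*I*pi*sin(1 + I)

Final answer: 2*pi*sinh(1) + 2*I*pi*sin(1 + I)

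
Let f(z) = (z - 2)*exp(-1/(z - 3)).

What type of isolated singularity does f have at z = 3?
Let u = z - 3. Then
  e^(-1/u) = Σ_{k≥0} (-1)^k/(k!·u^k) = 1 - 1/u + 1/(2*u^2) - 1/(6*u^3) + ...
which has infinitely many negative powers of u, so exp(-1/(z - 3)) has an essential singularity at z = 3.
The extra factor z - 2 is a nonzero polynomial; if the product had at most a pole at z = 3, dividing by that polynomial would leave exp(-1/(z - 3)) with at most a pole too — contradiction. (Equivalently, the product's Laurent series still has infinitely many negative powers.)
So the singularity is essential.

Final answer: essential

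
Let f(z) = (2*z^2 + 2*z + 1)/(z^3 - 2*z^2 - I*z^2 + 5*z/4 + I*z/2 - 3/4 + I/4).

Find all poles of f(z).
{-I/2, 1 + I/2, 1 + I}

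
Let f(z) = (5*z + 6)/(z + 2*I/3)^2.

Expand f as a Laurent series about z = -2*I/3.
Put w = z - (-2*I/3), i.e. z = w - 2*I/3. The denominator is w^2, so it suffices to rewrite the numerator in powers of w.

P(z) = 5*z + 6
P(w - 2*I/3) = 6 - 10*I/3 + 5*w

Dividing each term by w^2:
  f = (6 - 10*I/3)/w^2 + 5/w

Substituting back w = z + 2*I/3:
  f(z) = (6 - 10*I/3)/(z + 2*I/3)^2 + 5/(z + 2*I/3)

The series is finite because the numerator is a polynomial; the negative powers form the principal part, and the coefficient of 1/(z + 2*I/3) gives Res(f, -2*I/3) = 5.

Final answer: (6 - 10*I/3)/(z + 2*I/3)^2 + 5/(z + 2*I/3)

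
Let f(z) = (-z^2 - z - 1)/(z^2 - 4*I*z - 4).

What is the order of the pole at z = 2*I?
Factor the denominator:
  z^2 - 4*I*z - 4 = (z - 2*I)^2

The numerator P(z) = -z^2 - z - 1 has P(2*I) = 3 - 2*I ≠ 0, so no factor of (z - 2*I) cancels.
Near z = 2*I we can therefore write f(z) = g(z)/(z - 2*I)^2 with g analytic at 2*I and g(2*I) ≠ 0 (g is just the numerator).

Hence z = 2*I is a pole of order 2.

Final answer: 2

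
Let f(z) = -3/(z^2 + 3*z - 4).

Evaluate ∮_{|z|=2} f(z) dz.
-6*I*pi/5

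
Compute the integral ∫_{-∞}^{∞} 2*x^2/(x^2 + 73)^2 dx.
sqrt(73)*pi/73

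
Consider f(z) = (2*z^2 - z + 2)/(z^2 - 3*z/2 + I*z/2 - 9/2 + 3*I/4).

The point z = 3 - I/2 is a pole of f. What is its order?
1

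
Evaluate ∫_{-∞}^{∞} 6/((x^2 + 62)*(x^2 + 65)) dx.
pi*(-62*sqrt(65) + 65*sqrt(62))/2015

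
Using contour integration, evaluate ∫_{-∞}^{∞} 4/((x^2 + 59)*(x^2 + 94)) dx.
Let f(z) = 4/((z^2 + 59)*(z^2 + 94)). The denominator has no real zeros and deg Q - deg P = 4 ≥ 2, so the integral of f over the upper semicircle |z| = R tends to 0 as R → ∞. Closing the contour in the upper half-plane,
  ∫_{-∞}^{∞} f(x) dx = 2πi · Σ Res(f, z_k)  over the poles with Im z_k > 0.

Zeros of the denominator: z^2 + 59 = 0 gives z = ±sqrt(59)*I; z^2 + 94 = 0 gives z = ±sqrt(94)*I.
Upper half-plane: z = sqrt(59)*I, z = sqrt(94)*I (simple).

Each pole is a simple zero of Q(z) = z^4 + 153*z^2 + 5546, so Res(f, z₀) = P(z₀)/Q'(z₀) with P(z) = 4, Q'(z) = 4*z^3 + 306*z:
  Res(f, sqrt(59)*I) = (4)/(70*sqrt(59)*I) = -2*sqrt(59)*I/2065
  Res(f, sqrt(94)*I) = (4)/(-70*sqrt(94)*I) = sqrt(94)*I/1645

Sum of residues: I*(-94*sqrt(59) + 59*sqrt(94))/97055
∫_{-∞}^{∞} f(x) dx = 2πi · (I*(-94*sqrt(59) + 59*sqrt(94))/97055) = 2*pi*(-59*sqrt(94) + 94*sqrt(59))/97055

Final answer: 2*pi*(-59*sqrt(94) + 94*sqrt(59))/97055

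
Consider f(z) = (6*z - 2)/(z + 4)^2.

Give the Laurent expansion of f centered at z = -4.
Put w = z - (-4), i.e. z = w - 4. The denominator is w^2, so it suffices to rewrite the numerator in powers of w.

P(z) = 6*z - 2
P(w - 4) = -26 + 6*w

Dividing each term by w^2:
  f = -26/w^2 + 6/w

Substituting back w = z + 4:
  f(z) = -26/(z + 4)^2 + 6/(z + 4)

The series is finite because the numerator is a polynomial; the negative powers form the principal part, and the coefficient of 1/(z + 4) gives Res(f, -4) = 6.

Final answer: -26/(z + 4)^2 + 6/(z + 4)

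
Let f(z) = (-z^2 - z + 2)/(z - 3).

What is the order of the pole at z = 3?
Factor the denominator:
  z - 3 = (z - 3)

The numerator P(z) = -z^2 - z + 2 has P(3) = -10 ≠ 0, so no factor of (z - 3) cancels.
Near z = 3 we can therefore write f(z) = g(z)/(z - 3) with g analytic at 3 and g(3) ≠ 0 (g is just the numerator).

Hence z = 3 is a pole of order 1.

Final answer: 1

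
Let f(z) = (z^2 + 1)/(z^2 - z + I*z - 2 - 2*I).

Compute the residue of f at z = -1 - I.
-1/2 - I/2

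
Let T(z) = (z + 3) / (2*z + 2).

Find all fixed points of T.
T(z) = z means z + 3 = z*(2*z + 2), i.e.
  2*z^2 + z - 3 = 0.
Discriminant: (1)^2 - 4*(2)*(-3) = 25, so the roots are real.
  z = (-1 ± sqrt(25))/(2*(2))
Fixed points: {-3/2, 1}

Final answer: {-3/2, 1}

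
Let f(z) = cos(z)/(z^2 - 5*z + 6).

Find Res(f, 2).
-cos(2)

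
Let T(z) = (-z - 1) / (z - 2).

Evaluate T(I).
Substitute z = I:
  numerator:   -(I) - 1 = -1 - I
  denominator: (I) - 2 = -2 + I
T(I) = (-1 - I)/(-2 + I); multiplying numerator and denominator by the conjugate -2 - I gives (1 + 3*I)/5 = 1/5 + 3*I/5

Final answer: 1/5 + 3*I/5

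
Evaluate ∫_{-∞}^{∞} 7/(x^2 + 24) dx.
7*sqrt(6)*pi/12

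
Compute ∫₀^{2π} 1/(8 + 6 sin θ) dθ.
Call the integral J. The integrand is 2π-periodic and we integrate over a full period, so shifting θ does not change the value (θ → θ + π/2 turns sin θ into cos θ). Hence
  J = ∫₀^{2π} dθ/(8 + 6 cos θ).
Put z = e^{iθ}: then cos θ = (z + 1/z)/2, dθ = dz/(iz), and z runs once counterclockwise around |z| = 1:
  J = ∮_{|z|=1} 1/(8 + 6*(z + 1/z)/2) · dz/(iz) = (2/i) ∮_{|z|=1} dz/(6*z^2 + 16*z + 6).
The roots of 6*z^2 + 16*z + 6 are z = (-8 ± sqrt(8^2 - 6^2))/6, with sqrt(28) = 2*sqrt(7); their product is 1, so only z₊ = -4/3 + sqrt(7)/3 lies inside the unit circle (z₋ = -4/3 - sqrt(7)/3 lies outside).
z₊ is a simple zero of q(z) = 6*z^2 + 16*z + 6, so Res(1/q, z₊) = 1/q'(z₊) with q'(z) = 12*z + 16; and q'(z₊) = 6*(z₊ - z₋) = 4*sqrt(7).
Therefore J = (2/i) · 2πi · 1/(4*sqrt(7)) = 2*pi/(2*sqrt(7)) = sqrt(7)*pi/7

Final answer: sqrt(7)*pi/7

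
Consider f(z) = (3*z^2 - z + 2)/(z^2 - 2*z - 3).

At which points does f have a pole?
The singularities of f are the zeros of the denominator. Factoring,
  z^2 - 2*z - 3 = (z + 1)*(z - 3)
so the candidates are z = -1, z = 3.

Check the numerator P(z) = 3*z^2 - z + 2 at each one:
  P(-1) = 6 ≠ 0, so z = -1 is a (simple) pole.
  P(3) = 26 ≠ 0, so z = 3 is a (simple) pole.

Poles of f: {-1, 3}

Final answer: {-1, 3}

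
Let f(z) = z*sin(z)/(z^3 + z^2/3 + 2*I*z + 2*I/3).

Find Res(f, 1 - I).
Write f(z) = P(z)/Q(z) with P(z) = z*sin(z) and Q(z) = z^3 + z^2/3 + 2*I*z + 2*I/3.
The denominator factors as Q(z) = (z + 1/3)*(z + 1 - I)*(z - 1 + I), so z = 1 - I is a simple zero of Q and P is analytic there; z = 1 - I is therefore a simple pole and
  Res(f, z₀) = P(z₀)/Q'(z₀).

Q'(z) = 3*z^2 + 2*z/3 + 2*I, so Q'(1 - I) = 2/3 - 14*I/3.
P(1 - I) = (1 - I)*sin(1 - I).

Res(f, 1 - I) = ((1 - I)*sin(1 - I))/(2/3 - 14*I/3) = (6/25 + 9*I/50)*sin(1 - I)

Final answer: (6/25 + 9*I/50)*sin(1 - I)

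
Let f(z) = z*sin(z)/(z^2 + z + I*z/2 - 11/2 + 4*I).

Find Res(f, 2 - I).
Write f(z) = P(z)/Q(z) with P(z) = z*sin(z) and Q(z) = z^2 + z + I*z/2 - 11/2 + 4*I.
The denominator factors as Q(z) = (z - 2 + I)*(z + 3 - I/2), so z = 2 - I is a simple zero of Q and P is analytic there; z = 2 - I is therefore a simple pole and
  Res(f, z₀) = P(z₀)/Q'(z₀).

Q'(z) = 2*z + 1 + I/2, so Q'(2 - I) = 5 - 3*I/2.
P(2 - I) = (2 - I)*sin(2 - I).

Res(f, 2 - I) = ((2 - I)*sin(2 - I))/(5 - 3*I/2) = (46/109 - 8*I/109)*sin(2 - I)

Final answer: (46/109 - 8*I/109)*sin(2 - I)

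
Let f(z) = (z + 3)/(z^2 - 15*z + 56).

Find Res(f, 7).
Write f(z) = P(z)/Q(z) with P(z) = z + 3 and Q(z) = z^2 - 15*z + 56.
The denominator factors as Q(z) = (z - 7)*(z - 8), so z = 7 is a simple zero of Q and P is analytic there; z = 7 is therefore a simple pole and
  Res(f, z₀) = P(z₀)/Q'(z₀).

Q'(z) = 2*z - 15, so Q'(7) = -1.
P(7) = 10.

Res(f, 7) = (10)/(-1) = -10

Final answer: -10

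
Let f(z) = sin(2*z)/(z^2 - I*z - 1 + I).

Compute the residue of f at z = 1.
Write f(z) = P(z)/Q(z) with P(z) = sin(2*z) and Q(z) = z^2 - I*z - 1 + I.
The denominator factors as Q(z) = (z - 1)*(z + 1 - I), so z = 1 is a simple zero of Q and P is analytic there; z = 1 is therefore a simple pole and
  Res(f, z₀) = P(z₀)/Q'(z₀).

Q'(z) = 2*z - I, so Q'(1) = 2 - I.
P(1) = sin(2).

Res(f, 1) = (sin(2))/(2 - I) = (2/5 + I/5)*sin(2)

Final answer: (2/5 + I/5)*sin(2)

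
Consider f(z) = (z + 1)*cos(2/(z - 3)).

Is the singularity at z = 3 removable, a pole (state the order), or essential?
Let u = z - 3. Then
  cos(2/u) = Σ_{k≥0} (-1)^k (2)^(2k)/((2k)!·u^(2k)) = 1 - 2/u^2 + 2/(3*u^4) + ...
which has infinitely many negative powers of u, so cos(2/(z - 3)) has an essential singularity at z = 3.
The extra factor z + 1 is a nonzero polynomial; if the product had at most a pole at z = 3, dividing by that polynomial would leave cos(2/(z - 3)) with at most a pole too — contradiction. (Equivalently, the product's Laurent series still has infinitely many negative powers.)
So the singularity is essential.

Final answer: essential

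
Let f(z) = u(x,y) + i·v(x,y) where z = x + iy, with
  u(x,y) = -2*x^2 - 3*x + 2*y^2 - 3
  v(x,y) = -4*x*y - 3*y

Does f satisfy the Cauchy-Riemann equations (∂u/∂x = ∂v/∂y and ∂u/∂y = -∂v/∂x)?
∂u/∂x = -4*x - 3
∂v/∂y = -4*x - 3
∂u/∂y = 4*y
∂v/∂x = -4*y
∂u/∂x = ∂v/∂y and ∂u/∂y = -∂v/∂x hold identically; f is analytic.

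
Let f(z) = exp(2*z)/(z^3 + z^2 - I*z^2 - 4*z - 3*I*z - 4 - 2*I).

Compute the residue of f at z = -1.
(-3/10 + I/10)*exp(-2)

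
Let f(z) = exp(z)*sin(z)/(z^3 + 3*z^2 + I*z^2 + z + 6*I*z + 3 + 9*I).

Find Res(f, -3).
Write f(z) = P(z)/Q(z) with P(z) = exp(z)*sin(z) and Q(z) = z^3 + 3*z^2 + I*z^2 + z + 6*I*z + 3 + 9*I.
The denominator factors as Q(z) = (z + 1 - I)*(z - 1 + 2*I)*(z + 3), so z = -3 is a simple zero of Q and P is analytic there; z = -3 is therefore a simple pole and
  Res(f, z₀) = P(z₀)/Q'(z₀).

Q'(z) = 3*z^2 + 6*z + 2*I*z + 1 + 6*I, so Q'(-3) = 10.
P(-3) = -exp(-3)*sin(3).

Res(f, -3) = (-exp(-3)*sin(3))/(10) = -exp(-3)*sin(3)/10

Final answer: -exp(-3)*sin(3)/10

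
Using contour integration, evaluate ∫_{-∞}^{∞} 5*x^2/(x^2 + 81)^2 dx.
Let f(z) = 5*z^2/(z^2 + 81)^2. The denominator has no real zeros and deg Q - deg P = 2 ≥ 2, so the integral of f over the upper semicircle |z| = R tends to 0 as R → ∞. Closing the contour in the upper half-plane,
  ∫_{-∞}^{∞} f(x) dx = 2πi · Σ Res(f, z_k)  over the poles with Im z_k > 0.

Zeros of the denominator: z^2 + 81 = 0 gives z = ±9*I.
Upper half-plane: z = 9*I (a pole of order 2).

Write f(z) = g(z)/(z - 9*I)^2 with g(z) = 5*z^2/(z + 9*I)^2. For a double pole, Res(f, z₀) = g'(z₀):
  g'(z) = 90*I*z/(z + 9*I)^3
  Res(f, 9*I) = g'(9*I) = -5*I/36

∫_{-∞}^{∞} f(x) dx = 2πi · (-5*I/36) = 5*pi/18

Final answer: 5*pi/18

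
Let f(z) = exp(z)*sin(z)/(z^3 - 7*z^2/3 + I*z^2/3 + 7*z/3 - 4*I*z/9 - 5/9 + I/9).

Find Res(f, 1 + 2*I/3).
(-9/20 - 9*I/20)*exp(1 + 2*I/3)*sin(1 + 2*I/3)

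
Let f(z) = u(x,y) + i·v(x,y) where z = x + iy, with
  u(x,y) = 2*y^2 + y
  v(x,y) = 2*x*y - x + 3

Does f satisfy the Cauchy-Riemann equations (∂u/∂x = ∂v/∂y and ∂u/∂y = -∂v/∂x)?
∂u/∂x = 0
∂v/∂y = 2*x
∂u/∂y = 4*y + 1
∂v/∂x = 2*y - 1
∂u/∂x ≠ ∂v/∂y and ∂u/∂y ≠ -∂v/∂x; the Cauchy-Riemann equations are not satisfied, so f is not analytic.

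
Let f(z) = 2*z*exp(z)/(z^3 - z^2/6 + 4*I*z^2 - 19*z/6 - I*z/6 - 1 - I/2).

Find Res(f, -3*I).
Write f(z) = P(z)/Q(z) with P(z) = 2*z*exp(z) and Q(z) = z^3 - z^2/6 + 4*I*z^2 - 19*z/6 - I*z/6 - 1 - I/2.
The denominator factors as Q(z) = (z - 1/2 + I)*(z + 3*I)*(z + 1/3), so z = -3*I is a simple zero of Q and P is analytic there; z = -3*I is therefore a simple pole and
  Res(f, z₀) = P(z₀)/Q'(z₀).

Q'(z) = 3*z^2 - z/3 + 8*I*z - 19/6 - I/6, so Q'(-3*I) = -37/6 + 5*I/6.
P(-3*I) = -6*I*exp(-3*I).

Res(f, -3*I) = (-6*I*exp(-3*I))/(-37/6 + 5*I/6) = (-90/697 + 666*I/697)*exp(-3*I)

Final answer: (-90/697 + 666*I/697)*exp(-3*I)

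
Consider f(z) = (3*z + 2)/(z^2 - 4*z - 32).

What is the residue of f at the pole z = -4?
Write f(z) = P(z)/Q(z) with P(z) = 3*z + 2 and Q(z) = z^2 - 4*z - 32.
The denominator factors as Q(z) = (z + 4)*(z - 8), so z = -4 is a simple zero of Q and P is analytic there; z = -4 is therefore a simple pole and
  Res(f, z₀) = P(z₀)/Q'(z₀).

Q'(z) = 2*z - 4, so Q'(-4) = -12.
P(-4) = -10.

Res(f, -4) = (-10)/(-12) = 5/6

Final answer: 5/6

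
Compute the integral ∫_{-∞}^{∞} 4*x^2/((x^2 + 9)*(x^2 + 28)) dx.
Let f(z) = 4*z^2/((z^2 + 9)*(z^2 + 28)). The denominator has no real zeros and deg Q - deg P = 2 ≥ 2, so the integral of f over the upper semicircle |z| = R tends to 0 as R → ∞. Closing the contour in the upper half-plane,
  ∫_{-∞}^{∞} f(x) dx = 2πi · Σ Res(f, z_k)  over the poles with Im z_k > 0.

Zeros of the denominator: z^2 + 28 = 0 gives z = ±2*sqrt(7)*I; z^2 + 9 = 0 gives z = ±3*I.
Upper half-plane: z = 3*I, z = 2*sqrt(7)*I (simple).

Each pole is a simple zero of Q(z) = z^4 + 37*z^2 + 252, so Res(f, z₀) = P(z₀)/Q'(z₀) with P(z) = 4*z^2, Q'(z) = 4*z^3 + 74*z:
  Res(f, 3*I) = (-36)/(114*I) = 6*I/19
  Res(f, 2*sqrt(7)*I) = (-112)/(-76*sqrt(7)*I) = -4*sqrt(7)*I/19

Sum of residues: 2*I*(3 - 2*sqrt(7))/19
∫_{-∞}^{∞} f(x) dx = 2πi · (2*I*(3 - 2*sqrt(7))/19) = 4*pi*(-3 + 2*sqrt(7))/19

Final answer: 4*pi*(-3 + 2*sqrt(7))/19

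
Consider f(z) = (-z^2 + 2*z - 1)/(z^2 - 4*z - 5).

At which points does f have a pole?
The singularities of f are the zeros of the denominator. Factoring,
  z^2 - 4*z - 5 = (z - 5)*(z + 1)
so the candidates are z = 5, z = -1.

Check the numerator P(z) = -z^2 + 2*z - 1 at each one:
  P(5) = -16 ≠ 0, so z = 5 is a (simple) pole.
  P(-1) = -4 ≠ 0, so z = -1 is a (simple) pole.

Poles of f: {-1, 5}

Final answer: {-1, 5}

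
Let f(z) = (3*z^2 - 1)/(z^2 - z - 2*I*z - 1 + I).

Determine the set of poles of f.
The singularities of f are the zeros of the denominator. Factoring,
  z^2 - z - 2*I*z - 1 + I = (z - I)*(z - 1 - I)
so the candidates are z = I, z = 1 + I.

Check the numerator P(z) = 3*z^2 - 1 at each one:
  P(I) = -4 ≠ 0, so z = I is a (simple) pole.
  P(1 + I) = -1 + 6*I ≠ 0, so z = 1 + I is a (simple) pole.

Poles of f: {I, 1 + I}

Final answer: {I, 1 + I}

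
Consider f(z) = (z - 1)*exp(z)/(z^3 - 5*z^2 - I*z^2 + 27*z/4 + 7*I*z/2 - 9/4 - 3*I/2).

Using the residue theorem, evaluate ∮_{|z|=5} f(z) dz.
By the residue theorem, ∮_C f(z) dz = 2πi · (sum of the residues of f at the poles inside |z| = 5).

The denominator factors as (z - 3/2 - I)*(z - 3)*(z - 1/2), so the singularities of f are simple poles at z = 3/2 + I, z = 3, z = 1/2.
  |3/2 + I|² = 13/4 < 25 = 5², so this pole is inside the contour.
  |3|² = 9 < 25 = 5², so this pole is inside the contour.
  |1/2|² = 1/4 < 25 = 5², so this pole is inside the contour.

With P(z) = (z - 1)*exp(z) and Q(z) = z^3 - 5*z^2 - I*z^2 + 27*z/4 + 7*I*z/2 - 9/4 - 3*I/2, each pole is simple, so Res(f, z₀) = P(z₀)/Q'(z₀) with Q'(z) = 3*z^2 - 10*z - 2*I*z + 27/4 + 7*I/2.
  Res(f, 3/2 + I) = P(3/2 + I)/Q'(3/2 + I) = ((1/2 + I)*exp(3/2 + I))/(-5/2 - I/2) = (-7/26 - 9*I/26)*exp(3/2 + I)
  Res(f, 3) = P(3)/Q'(3) = (2*exp(3))/(15/4 - 5*I/2) = (24/65 + 16*I/65)*exp(3)
  Res(f, 1/2) = P(1/2)/Q'(1/2) = (-exp(1/2)/2)/(5/2 + 5*I/2) = (-1/10 + I/10)*exp(1/2)

Sum of residues inside C: (-7/26 - 9*I/26)*exp(3/2 + I) + (-1/10 + I/10)*exp(1/2) + (24/65 + 16*I/65)*exp(3)
∮_C f(z) dz = 2πi · ((-7/26 - 9*I/26)*exp(3/2 + I) + (-1/10 + I/10)*exp(1/2) + (24/65 + 16*I/65)*exp(3)) = pi*(-1/5 - I/5)*exp(1/2) + pi*(9/13 - 7*I/13)*exp(3/2 + I) + pi*(-32/65 + 48*I/65)*exp(3)

Final answer: pi*(-1/5 - I/5)*exp(1/2) + pi*(9/13 - 7*I/13)*exp(3/2 + I) + pi*(-32/65 + 48*I/65)*exp(3)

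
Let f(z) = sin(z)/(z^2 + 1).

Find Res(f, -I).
Write f(z) = P(z)/Q(z) with P(z) = sin(z) and Q(z) = z^2 + 1.
The denominator factors as Q(z) = (z + I)*(z - I), so z = -I is a simple zero of Q and P is analytic there; z = -I is therefore a simple pole and
  Res(f, z₀) = P(z₀)/Q'(z₀).

Q'(z) = 2*z, so Q'(-I) = -2*I.
P(-I) = -I*sinh(1).

Res(f, -I) = (-I*sinh(1))/(-2*I) = sinh(1)/2

Final answer: sinh(1)/2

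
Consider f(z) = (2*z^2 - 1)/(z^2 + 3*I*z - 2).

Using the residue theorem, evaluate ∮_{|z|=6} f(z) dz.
12*pi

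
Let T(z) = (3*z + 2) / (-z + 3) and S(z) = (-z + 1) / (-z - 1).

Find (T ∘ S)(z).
(T ∘ S)(z) = T(S(z)) = ((3)*S(z) + (2))/((-1)*S(z) + (3)). Multiply numerator and denominator by -z - 1:
  numerator:   (3)*(-z + 1) + (2)*(-z - 1) = -5*z + 1
  denominator: (-1)*(-z + 1) + (3)*(-z - 1) = -2*z - 4
(T ∘ S)(z) = (-5*z + 1)/(-2*z - 4) = (5*z - 1)/(2*z + 4)

Final answer: (5*z - 1)/(2*z + 4)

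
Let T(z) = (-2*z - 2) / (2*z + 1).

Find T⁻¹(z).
Set w = T(z) = (-2*z - 2) / (2*z + 1) and solve for z:
  w*(2*z + 1) = -2*z - 2
  w + z*(2*w + 2) + 2 = 0
  z*(2*w + 2) = -w - 2
  z = (w + 2)/(-2*w - 2)
Renaming the variable, T⁻¹(z) = (z + 2)/(-2*z - 2) = (-z - 2)/(2*z + 2).
(Check: ad - bc = 2 ≠ 0, so T is invertible.)

Final answer: (-z - 2)/(2*z + 2)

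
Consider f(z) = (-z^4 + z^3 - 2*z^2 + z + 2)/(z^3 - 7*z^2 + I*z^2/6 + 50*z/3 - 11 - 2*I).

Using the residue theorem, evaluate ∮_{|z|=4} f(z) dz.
By the residue theorem, ∮_C f(z) dz = 2πi · (sum of the residues of f at the poles inside |z| = 4).

The denominator factors as (z - 3 - I)*(z - 1 - I/3)*(z - 3 + 3*I/2), so the singularities of f are simple poles at z = 3 + I, z = 1 + I/3, z = 3 - 3*I/2.
  |3 + I|² = 10 < 16 = 4², so this pole is inside the contour.
  |1 + I/3|² = 10/9 < 16 = 4², so this pole is inside the contour.
  |3 - 3*I/2|² = 45/4 < 16 = 4², so this pole is inside the contour.

With P(z) = -z^4 + z^3 - 2*z^2 + z + 2 and Q(z) = z^3 - 7*z^2 + I*z^2/6 + 50*z/3 - 11 - 2*I, each pole is simple, so Res(f, z₀) = P(z₀)/Q'(z₀) with Q'(z) = 3*z^2 - 14*z + I*z/3 + 50/3.
  Res(f, 3 + I) = P(3 + I)/Q'(3 + I) = (-21 - 81*I)/(-5/3 + 5*I) = -333/25 + 216*I/25
  Res(f, 1 + I/3) = P(1 + I/3)/Q'(1 + I/3) = (125/81 - 11*I/9)/(47/9 - 7*I/3) = 3977/11925 - 338*I/3975
  Res(f, 3 - 3*I/2) = P(3 - 3*I/2)/Q'(3 - 3*I/2) = (539/16 + 807*I/8)/(-55/12 - 5*I) = -75891/5300 - 16929*I/2650

Sum of residues inside C: -983/36 + 13*I/6
∮_C f(z) dz = 2πi · (-983/36 + 13*I/6) = pi*(-13/3 - 983*I/18)

Final answer: pi*(-13/3 - 983*I/18)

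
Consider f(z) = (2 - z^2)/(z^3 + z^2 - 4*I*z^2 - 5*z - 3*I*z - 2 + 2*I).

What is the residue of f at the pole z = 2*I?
Write f(z) = P(z)/Q(z) with P(z) = 2 - z^2 and Q(z) = z^3 + z^2 - 4*I*z^2 - 5*z - 3*I*z - 2 + 2*I.
The denominator factors as Q(z) = (z + 1 - I)*(z - 2*I)*(z - I), so z = 2*I is a simple zero of Q and P is analytic there; z = 2*I is therefore a simple pole and
  Res(f, z₀) = P(z₀)/Q'(z₀).

Q'(z) = 3*z^2 + 2*z - 8*I*z - 5 - 3*I, so Q'(2*I) = -1 + I.
P(2*I) = 6.

Res(f, 2*I) = (6)/(-1 + I) = -3 - 3*I

Final answer: -3 - 3*I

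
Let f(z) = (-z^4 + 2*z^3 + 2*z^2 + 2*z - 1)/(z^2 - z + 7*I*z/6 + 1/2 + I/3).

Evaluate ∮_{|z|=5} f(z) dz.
By the residue theorem, ∮_C f(z) dz = 2πi · (sum of the residues of f at the poles inside |z| = 5).

The denominator factors as (z - I/3)*(z - 1 + 3*I/2), so the singularities of f are simple poles at z = I/3, z = 1 - 3*I/2.
  |I/3|² = 1/9 < 25 = 5², so this pole is inside the contour.
  |1 - 3*I/2|² = 13/4 < 25 = 5², so this pole is inside the contour.

With P(z) = -z^4 + 2*z^3 + 2*z^2 + 2*z - 1 and Q(z) = z^2 - z + 7*I*z/6 + 1/2 + I/3, each pole is simple, so Res(f, z₀) = P(z₀)/Q'(z₀) with Q'(z) = 2*z - 1 + 7*I/6.
  Res(f, I/3) = P(I/3)/Q'(I/3) = (-100/81 + 16*I/27)/(-1 + 11*I/6) = 752/1413 + 1624*I/4239
  Res(f, 1 - 3*I/2) = P(1 - 3*I/2)/Q'(1 - 3*I/2) = (-89/16 - 75*I/4)/(1 - 11*I/6) = 4149/628 - 8337*I/1256

Sum of residues inside C: 257/36 - 1351*I/216
∮_C f(z) dz = 2πi · (257/36 - 1351*I/216) = pi*(1351/108 + 257*I/18)

Final answer: pi*(1351/108 + 257*I/18)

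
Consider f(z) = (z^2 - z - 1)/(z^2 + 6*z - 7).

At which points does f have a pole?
{-7, 1}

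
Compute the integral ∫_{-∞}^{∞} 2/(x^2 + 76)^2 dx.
Let f(z) = 2/(z^2 + 76)^2. The denominator has no real zeros and deg Q - deg P = 4 ≥ 2, so the integral of f over the upper semicircle |z| = R tends to 0 as R → ∞. Closing the contour in the upper half-plane,
  ∫_{-∞}^{∞} f(x) dx = 2πi · Σ Res(f, z_k)  over the poles with Im z_k > 0.

Zeros of the denominator: z^2 + 76 = 0 gives z = ±2*sqrt(19)*I.
Upper half-plane: z = 2*sqrt(19)*I (a pole of order 2).

Write f(z) = g(z)/(z - 2*sqrt(19)*I)^2 with g(z) = 2/(z + 2*sqrt(19)*I)^2. For a double pole, Res(f, z₀) = g'(z₀):
  g'(z) = -4/(z + 2*sqrt(19)*I)^3
  Res(f, 2*sqrt(19)*I) = g'(2*sqrt(19)*I) = -sqrt(19)*I/5776

∫_{-∞}^{∞} f(x) dx = 2πi · (-sqrt(19)*I/5776) = sqrt(19)*pi/2888

Final answer: sqrt(19)*pi/2888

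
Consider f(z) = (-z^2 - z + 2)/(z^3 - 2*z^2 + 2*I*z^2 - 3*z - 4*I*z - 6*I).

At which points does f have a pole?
The singularities of f are the zeros of the denominator. Factoring,
  z^3 - 2*z^2 + 2*I*z^2 - 3*z - 4*I*z - 6*I = (z - 3)*(z + 1)*(z + 2*I)
so the candidates are z = 3, z = -1, z = -2*I.

Check the numerator P(z) = -z^2 - z + 2 at each one:
  P(3) = -10 ≠ 0, so z = 3 is a (simple) pole.
  P(-1) = 2 ≠ 0, so z = -1 is a (simple) pole.
  P(-2*I) = 6 + 2*I ≠ 0, so z = -2*I is a (simple) pole.

Poles of f: {-1, -2*I, 3}

Final answer: {-1, -2*I, 3}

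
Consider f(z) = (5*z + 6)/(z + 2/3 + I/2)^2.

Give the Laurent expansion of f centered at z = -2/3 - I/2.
(8/3 - 5*I/2)/(z + 2/3 + I/2)^2 + 5/(z + 2/3 + I/2)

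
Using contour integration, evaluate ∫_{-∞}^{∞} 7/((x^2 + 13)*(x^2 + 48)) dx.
Let f(z) = 7/((z^2 + 13)*(z^2 + 48)). The denominator has no real zeros and deg Q - deg P = 4 ≥ 2, so the integral of f over the upper semicircle |z| = R tends to 0 as R → ∞. Closing the contour in the upper half-plane,
  ∫_{-∞}^{∞} f(x) dx = 2πi · Σ Res(f, z_k)  over the poles with Im z_k > 0.

Zeros of the denominator: z^2 + 13 = 0 gives z = ±sqrt(13)*I; z^2 + 48 = 0 gives z = ±4*sqrt(3)*I.
Upper half-plane: z = sqrt(13)*I, z = 4*sqrt(3)*I (simple).

Each pole is a simple zero of Q(z) = z^4 + 61*z^2 + 624, so Res(f, z₀) = P(z₀)/Q'(z₀) with P(z) = 7, Q'(z) = 4*z^3 + 122*z:
  Res(f, sqrt(13)*I) = (7)/(70*sqrt(13)*I) = -sqrt(13)*I/130
  Res(f, 4*sqrt(3)*I) = (7)/(-280*sqrt(3)*I) = sqrt(3)*I/120

Sum of residues: I*(-sqrt(13)/130 + sqrt(3)/120)
∫_{-∞}^{∞} f(x) dx = 2πi · (I*(-sqrt(13)/130 + sqrt(3)/120)) = pi*(-13*sqrt(3) + 12*sqrt(13))/780

Final answer: pi*(-13*sqrt(3) + 12*sqrt(13))/780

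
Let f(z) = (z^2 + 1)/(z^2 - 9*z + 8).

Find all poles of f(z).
The singularities of f are the zeros of the denominator. Factoring,
  z^2 - 9*z + 8 = (z - 1)*(z - 8)
so the candidates are z = 1, z = 8.

Check the numerator P(z) = z^2 + 1 at each one:
  P(1) = 2 ≠ 0, so z = 1 is a (simple) pole.
  P(8) = 65 ≠ 0, so z = 8 is a (simple) pole.

Poles of f: {1, 8}

Final answer: {1, 8}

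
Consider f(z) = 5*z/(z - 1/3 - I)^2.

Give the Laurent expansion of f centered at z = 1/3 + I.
Put w = z - (1/3 + I), i.e. z = w + 1/3 + I. The denominator is w^2, so it suffices to rewrite the numerator in powers of w.

P(z) = 5*z
P(w + 1/3 + I) = 5/3 + 5*I + 5*w

Dividing each term by w^2:
  f = (5/3 + 5*I)/w^2 + 5/w

Substituting back w = z - 1/3 - I:
  f(z) = (5/3 + 5*I)/(z - 1/3 - I)^2 + 5/(z - 1/3 - I)

The series is finite because the numerator is a polynomial; the negative powers form the principal part, and the coefficient of 1/(z - 1/3 - I) gives Res(f, 1/3 + I) = 5.

Final answer: (5/3 + 5*I)/(z - 1/3 - I)^2 + 5/(z - 1/3 - I)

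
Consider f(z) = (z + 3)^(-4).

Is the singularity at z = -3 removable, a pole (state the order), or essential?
Write f(z) = g(z)/(z + 3)^4 with g(z) = 1.
g is entire and g(-3) = 1 ≠ 0, so no factor of (z + 3) cancels: the Laurent expansion of f about z = -3 starts at the power -4, i.e. lim_{z→z₀} (z - z₀)^4 f(z) = 1 is finite and nonzero.
So z = -3 is a pole of order 4.

Final answer: pole of order 4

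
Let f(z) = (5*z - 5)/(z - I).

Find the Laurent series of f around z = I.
Put w = z - (I), i.e. z = w + I. The denominator is w, so it suffices to rewrite the numerator in powers of w.

P(z) = 5*z - 5
P(w + I) = -5 + 5*I + 5*w

Dividing each term by w:
  f = (-5 + 5*I)/w + 5

Substituting back w = z - I:
  f(z) = (-5 + 5*I)/(z - I) + 5

The series is finite because the numerator is a polynomial; the negative powers form the principal part, and the coefficient of 1/(z - I) gives Res(f, I) = -5 + 5*I.

Final answer: (-5 + 5*I)/(z - I) + 5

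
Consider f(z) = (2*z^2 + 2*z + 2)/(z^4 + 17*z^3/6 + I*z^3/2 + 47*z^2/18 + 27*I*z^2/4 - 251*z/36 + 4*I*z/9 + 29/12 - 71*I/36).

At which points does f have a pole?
{-3 + 2*I, -2/3 - 3*I/2, 1/3 - I, 1/2}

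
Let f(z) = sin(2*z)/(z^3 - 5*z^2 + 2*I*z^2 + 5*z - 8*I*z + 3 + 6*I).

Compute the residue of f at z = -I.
Write f(z) = P(z)/Q(z) with P(z) = sin(2*z) and Q(z) = z^3 - 5*z^2 + 2*I*z^2 + 5*z - 8*I*z + 3 + 6*I.
The denominator factors as Q(z) = (z - 3)*(z - 2 + I)*(z + I), so z = -I is a simple zero of Q and P is analytic there; z = -I is therefore a simple pole and
  Res(f, z₀) = P(z₀)/Q'(z₀).

Q'(z) = 3*z^2 - 10*z + 4*I*z + 5 - 8*I, so Q'(-I) = 6 + 2*I.
P(-I) = -I*sinh(2).

Res(f, -I) = (-I*sinh(2))/(6 + 2*I) = (-1/20 - 3*I/20)*sinh(2)

Final answer: (-1/20 - 3*I/20)*sinh(2)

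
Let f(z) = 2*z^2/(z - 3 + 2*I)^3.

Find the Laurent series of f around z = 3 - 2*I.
Put w = z - (3 - 2*I), i.e. z = w + 3 - 2*I. The denominator is w^3, so it suffices to rewrite the numerator in powers of w.

P(z) = 2*z^2
P(w + 3 - 2*I) = 10 - 24*I + (12 - 8*I)*w + 2*w^2

Dividing each term by w^3:
  f = (10 - 24*I)/w^3 + (12 - 8*I)/w^2 + 2/w

Substituting back w = z - 3 + 2*I:
  f(z) = (10 - 24*I)/(z - 3 + 2*I)^3 + (12 - 8*I)/(z - 3 + 2*I)^2 + 2/(z - 3 + 2*I)

The series is finite because the numerator is a polynomial; the negative powers form the principal part, and the coefficient of 1/(z - 3 + 2*I) gives Res(f, 3 - 2*I) = 2.

Final answer: (10 - 24*I)/(z - 3 + 2*I)^3 + (12 - 8*I)/(z - 3 + 2*I)^2 + 2/(z - 3 + 2*I)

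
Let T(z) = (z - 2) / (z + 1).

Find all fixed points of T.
{-sqrt(2)*I, sqrt(2)*I}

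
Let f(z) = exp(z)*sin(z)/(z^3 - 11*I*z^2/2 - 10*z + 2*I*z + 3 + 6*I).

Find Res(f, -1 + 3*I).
(1/26 - 5*I/26)*exp(-1 + 3*I)*sin(1 - 3*I)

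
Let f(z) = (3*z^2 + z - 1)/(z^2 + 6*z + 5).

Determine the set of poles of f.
The singularities of f are the zeros of the denominator. Factoring,
  z^2 + 6*z + 5 = (z + 1)*(z + 5)
so the candidates are z = -1, z = -5.

Check the numerator P(z) = 3*z^2 + z - 1 at each one:
  P(-1) = 1 ≠ 0, so z = -1 is a (simple) pole.
  P(-5) = 69 ≠ 0, so z = -5 is a (simple) pole.

Poles of f: {-5, -1}

Final answer: {-5, -1}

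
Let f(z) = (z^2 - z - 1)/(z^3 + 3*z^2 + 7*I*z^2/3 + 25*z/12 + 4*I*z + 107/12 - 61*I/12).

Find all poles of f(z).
The singularities of f are the zeros of the denominator. Factoring,
  z^3 + 3*z^2 + 7*I*z^2/3 + 25*z/12 + 4*I*z + 107/12 - 61*I/12 = (z - 1/2 - I)*(z + 1/2 + 3*I)*(z + 3 + I/3)
so the candidates are z = 1/2 + I, z = -1/2 - 3*I, z = -3 - I/3.

Check the numerator P(z) = z^2 - z - 1 at each one:
  P(1/2 + I) = -9/4 ≠ 0, so z = 1/2 + I is a (simple) pole.
  P(-1/2 - 3*I) = -37/4 + 6*I ≠ 0, so z = -1/2 - 3*I is a (simple) pole.
  P(-3 - I/3) = 98/9 + 7*I/3 ≠ 0, so z = -3 - I/3 is a (simple) pole.

Poles of f: {-3 - I/3, -1/2 - 3*I, 1/2 + I}

Final answer: {-3 - I/3, -1/2 - 3*I, 1/2 + I}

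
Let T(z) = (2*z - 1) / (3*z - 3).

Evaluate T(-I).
Substitute z = -I:
  numerator:   2*(-I) - 1 = -1 - 2*I
  denominator: 3*(-I) - 3 = -3 - 3*I
T(-I) = (-1 - 2*I)/(-3 - 3*I); multiplying numerator and denominator by the conjugate -3 + 3*I gives (9 + 3*I)/18 = 1/2 + I/6

Final answer: 1/2 + I/6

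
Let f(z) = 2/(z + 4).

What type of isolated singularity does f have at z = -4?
Write f(z) = g(z)/(z + 4) with g(z) = 2.
g is entire and g(-4) = 2 ≠ 0, so no factor of (z + 4) cancels: the Laurent expansion of f about z = -4 starts at the power -1, i.e. lim_{z→z₀} (z - z₀) f(z) = 2 is finite and nonzero.
So z = -4 is a pole of order 1.

Final answer: pole of order 1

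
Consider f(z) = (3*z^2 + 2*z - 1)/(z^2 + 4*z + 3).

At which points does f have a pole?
The singularities of f are the zeros of the denominator. Factoring,
  z^2 + 4*z + 3 = (z + 3)*(z + 1)
so the candidates are z = -3, z = -1.

Check the numerator P(z) = 3*z^2 + 2*z - 1 at each one:
  P(-3) = 20 ≠ 0, so z = -3 is a (simple) pole.
  P(-1) = 0, so the factor (z + 1) cancels and z = -1 is only a removable singularity, not a pole.

Poles of f: {-3}

Final answer: {-3}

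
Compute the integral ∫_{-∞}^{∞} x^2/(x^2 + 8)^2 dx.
Let f(z) = z^2/(z^2 + 8)^2. The denominator has no real zeros and deg Q - deg P = 2 ≥ 2, so the integral of f over the upper semicircle |z| = R tends to 0 as R → ∞. Closing the contour in the upper half-plane,
  ∫_{-∞}^{∞} f(x) dx = 2πi · Σ Res(f, z_k)  over the poles with Im z_k > 0.

Zeros of the denominator: z^2 + 8 = 0 gives z = ±2*sqrt(2)*I.
Upper half-plane: z = 2*sqrt(2)*I (a pole of order 2).

Write f(z) = g(z)/(z - 2*sqrt(2)*I)^2 with g(z) = z^2/(z + 2*sqrt(2)*I)^2. For a double pole, Res(f, z₀) = g'(z₀):
  g'(z) = 4*sqrt(2)*I*z/(z + 2*sqrt(2)*I)^3
  Res(f, 2*sqrt(2)*I) = g'(2*sqrt(2)*I) = -sqrt(2)*I/16

∫_{-∞}^{∞} f(x) dx = 2πi · (-sqrt(2)*I/16) = sqrt(2)*pi/8

Final answer: sqrt(2)*pi/8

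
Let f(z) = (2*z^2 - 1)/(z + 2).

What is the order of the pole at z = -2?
Factor the denominator:
  z + 2 = (z + 2)

The numerator P(z) = 2*z^2 - 1 has P(-2) = 7 ≠ 0, so no factor of (z + 2) cancels.
Near z = -2 we can therefore write f(z) = g(z)/(z + 2) with g analytic at -2 and g(-2) ≠ 0 (g is just the numerator).

Hence z = -2 is a pole of order 1.

Final answer: 1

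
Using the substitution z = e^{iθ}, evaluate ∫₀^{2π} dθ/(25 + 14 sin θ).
Call the integral J. The integrand is 2π-periodic and we integrate over a full period, so shifting θ does not change the value (θ → θ + π/2 turns sin θ into cos θ). Hence
  J = ∫₀^{2π} dθ/(25 + 14 cos θ).
Put z = e^{iθ}: then cos θ = (z + 1/z)/2, dθ = dz/(iz), and z runs once counterclockwise around |z| = 1:
  J = ∮_{|z|=1} 1/(25 + 14*(z + 1/z)/2) · dz/(iz) = (2/i) ∮_{|z|=1} dz/(14*z^2 + 50*z + 14).
The roots of 14*z^2 + 50*z + 14 are z = (-25 ± sqrt(25^2 - 14^2))/14, with sqrt(429) = sqrt(429); their product is 1, so only z₊ = -25/14 + sqrt(429)/14 lies inside the unit circle (z₋ = -25/14 - sqrt(429)/14 lies outside).
z₊ is a simple zero of q(z) = 14*z^2 + 50*z + 14, so Res(1/q, z₊) = 1/q'(z₊) with q'(z) = 28*z + 50; and q'(z₊) = 14*(z₊ - z₋) = 2*sqrt(429).
Therefore J = (2/i) · 2πi · 1/(2*sqrt(429)) = 2*pi/(sqrt(429)) = 2*sqrt(429)*pi/429

Final answer: 2*sqrt(429)*pi/429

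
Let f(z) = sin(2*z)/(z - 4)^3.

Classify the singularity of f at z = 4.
pole of order 3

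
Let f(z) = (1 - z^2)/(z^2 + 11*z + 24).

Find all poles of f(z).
The singularities of f are the zeros of the denominator. Factoring,
  z^2 + 11*z + 24 = (z + 3)*(z + 8)
so the candidates are z = -3, z = -8.

Check the numerator P(z) = 1 - z^2 at each one:
  P(-3) = -8 ≠ 0, so z = -3 is a (simple) pole.
  P(-8) = -63 ≠ 0, so z = -8 is a (simple) pole.

Poles of f: {-8, -3}

Final answer: {-8, -3}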